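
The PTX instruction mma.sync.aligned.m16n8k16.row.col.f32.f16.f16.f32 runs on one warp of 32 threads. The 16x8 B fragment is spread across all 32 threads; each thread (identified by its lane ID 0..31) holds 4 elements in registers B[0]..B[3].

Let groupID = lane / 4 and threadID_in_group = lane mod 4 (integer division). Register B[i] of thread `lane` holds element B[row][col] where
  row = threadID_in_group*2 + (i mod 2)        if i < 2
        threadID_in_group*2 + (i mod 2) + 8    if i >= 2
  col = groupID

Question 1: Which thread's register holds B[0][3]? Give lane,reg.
c=3->g=3  r=0->rb=0,t=0,b0=0
L=3*4+0=12  i=0*2+0=0

12,0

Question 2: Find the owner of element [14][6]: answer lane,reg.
27,2

c:6=>grp=6  r:14=>rB=1,tig=3,lo=0
L=6*4+3=27  i=1*2+0=2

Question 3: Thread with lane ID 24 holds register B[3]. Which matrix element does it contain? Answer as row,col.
L=24->g=24>>2=6, t=24&3=0
[3]->row 0·2+1+8=9  col g=6

9,6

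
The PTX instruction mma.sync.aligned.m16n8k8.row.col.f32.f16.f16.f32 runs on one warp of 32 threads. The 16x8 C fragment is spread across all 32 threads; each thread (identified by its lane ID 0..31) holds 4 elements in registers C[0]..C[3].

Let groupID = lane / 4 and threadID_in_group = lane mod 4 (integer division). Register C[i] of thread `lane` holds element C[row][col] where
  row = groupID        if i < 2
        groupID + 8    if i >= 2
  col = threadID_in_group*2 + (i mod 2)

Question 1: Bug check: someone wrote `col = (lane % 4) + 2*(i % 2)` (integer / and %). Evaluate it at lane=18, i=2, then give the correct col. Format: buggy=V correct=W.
`(lane % 4) + 2*(i % 2)`[18,2]->2
18: gid=4,tid=2
[2] (4+8,2*2+0) = (12,4)
col: 2 vs 4

buggy=2 correct=4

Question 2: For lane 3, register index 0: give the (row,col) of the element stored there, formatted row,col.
0,6

lane 3: grp=0 (3/4), tig=3 (3%4)
i=0: r=0+0=0, c=3*2+0=6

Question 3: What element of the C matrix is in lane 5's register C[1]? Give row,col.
L=5=>grp=5>>2=1, tig=5&3=1
[1]=>row 1+0=1  col 1·2+1=3

1,3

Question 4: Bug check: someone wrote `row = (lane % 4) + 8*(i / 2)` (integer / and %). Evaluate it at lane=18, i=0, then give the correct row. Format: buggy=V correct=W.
`(lane % 4) + 8*(i / 2)`[18,0]->2
lane 18: gid=4 (18/4), tid=2 (18%4)
i=0: r=4+0=4, c=2*2+0=4
row: 2 vs 4

buggy=2 correct=4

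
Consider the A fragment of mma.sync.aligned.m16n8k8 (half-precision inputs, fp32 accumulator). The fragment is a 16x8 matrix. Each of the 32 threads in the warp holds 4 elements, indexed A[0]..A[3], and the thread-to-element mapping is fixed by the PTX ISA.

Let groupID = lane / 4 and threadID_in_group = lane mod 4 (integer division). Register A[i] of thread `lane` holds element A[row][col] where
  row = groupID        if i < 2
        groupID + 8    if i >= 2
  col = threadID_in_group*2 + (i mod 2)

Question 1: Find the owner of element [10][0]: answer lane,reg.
r=10→G=2,rhi=1  c=0→T=0,p=0
L=2*4+0=8  i=1*2+0=2

8,2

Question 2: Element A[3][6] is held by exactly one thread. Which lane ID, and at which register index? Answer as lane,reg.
r: 3->gid=3,r8=0  c: 6->tid=3,i&1=0
L=3*4+3=15  i=0*2+0=0

15,0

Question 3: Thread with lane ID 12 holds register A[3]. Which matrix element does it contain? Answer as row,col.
11,1

L=12->g=12>>2=3, t=12&3=0
[3]->row 3+8=11  col 0·2+1=1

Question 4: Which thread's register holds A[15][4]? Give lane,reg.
r: 15->gid=7,r8=1  c: 4->tid=2,i&1=0
L=7*4+2=30  i=1*2+0=2

30,2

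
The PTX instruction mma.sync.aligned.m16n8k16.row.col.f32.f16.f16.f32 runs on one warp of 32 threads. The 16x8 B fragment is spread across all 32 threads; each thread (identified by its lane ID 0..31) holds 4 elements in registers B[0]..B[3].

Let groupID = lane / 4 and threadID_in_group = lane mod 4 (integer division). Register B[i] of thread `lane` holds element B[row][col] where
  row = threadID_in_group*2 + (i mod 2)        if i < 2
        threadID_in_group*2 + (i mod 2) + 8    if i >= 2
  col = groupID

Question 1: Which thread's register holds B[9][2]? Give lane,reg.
8,3

c:2=>grp=2  r:9=>rB=1,tig=0,lo=1
L=2*4+0=8  i=1*2+1=3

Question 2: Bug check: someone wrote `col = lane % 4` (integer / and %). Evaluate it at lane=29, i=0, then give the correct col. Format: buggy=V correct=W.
`lane % 4`[29,0]⇒1
L=29⇒gr=29>>2=7, th=29&3=1
[0]⇒row 1·2+0+0=2  col gr=7
col: 1 vs 7

buggy=1 correct=7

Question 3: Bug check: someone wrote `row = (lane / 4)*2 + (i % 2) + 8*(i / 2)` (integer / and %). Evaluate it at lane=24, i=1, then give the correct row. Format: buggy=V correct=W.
`(lane / 4)*2 + (i % 2) + 8*(i / 2)`[24,1]=>13
lane 24: grp=6 (24/4), tig=0 (24%4)
i=1: r=0*2+1+0=1, c=grp=6
row: 13 vs 1

buggy=13 correct=1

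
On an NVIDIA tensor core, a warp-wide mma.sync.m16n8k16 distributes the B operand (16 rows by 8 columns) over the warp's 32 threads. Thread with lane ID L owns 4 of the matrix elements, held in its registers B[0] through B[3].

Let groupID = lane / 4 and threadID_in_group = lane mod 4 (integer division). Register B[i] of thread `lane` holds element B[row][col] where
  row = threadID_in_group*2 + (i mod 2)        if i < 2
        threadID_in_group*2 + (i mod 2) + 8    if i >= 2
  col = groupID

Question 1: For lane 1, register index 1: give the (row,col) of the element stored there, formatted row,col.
lane 1=>1/4=0, 1 mod 4=1
i=1  r:2·1+1+0=>3  c:0

3,0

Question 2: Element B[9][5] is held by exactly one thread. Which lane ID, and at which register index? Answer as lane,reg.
c=5→G=5  r=9→rhi=1,T=0,p=1
L=5*4+0=20  i=1*2+1=3

20,3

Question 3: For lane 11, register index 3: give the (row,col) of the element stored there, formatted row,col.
15,2

lane 11⇒11/4=2, 11 mod 4=3
i=3  r:2·3+1+8⇒15  c:2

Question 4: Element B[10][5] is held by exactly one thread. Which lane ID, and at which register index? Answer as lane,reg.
21,2

c:5=>grp=5  r:10=>rB=1,tig=1,lo=0
L=5*4+1=21  i=1*2+0=2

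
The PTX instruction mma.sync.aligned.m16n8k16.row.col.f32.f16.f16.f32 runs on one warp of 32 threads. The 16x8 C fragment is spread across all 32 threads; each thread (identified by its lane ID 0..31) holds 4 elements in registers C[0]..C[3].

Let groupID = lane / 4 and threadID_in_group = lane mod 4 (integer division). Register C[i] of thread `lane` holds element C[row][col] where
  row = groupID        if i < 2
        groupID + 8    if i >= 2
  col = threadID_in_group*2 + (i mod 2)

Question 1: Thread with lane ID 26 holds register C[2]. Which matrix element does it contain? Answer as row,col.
14,4

26: g=6,t=2
[2] (6+8,2*2+0) = (14,4)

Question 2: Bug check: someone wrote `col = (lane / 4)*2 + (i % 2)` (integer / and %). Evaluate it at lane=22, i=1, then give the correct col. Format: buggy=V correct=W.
buggy=11 correct=5

`(lane / 4)*2 + (i % 2)`[22,1]->11
lane 22: g=5 (22/4), t=2 (22%4)
i=1: r=5+0=5, c=2*2+1=5
col: 11 vs 5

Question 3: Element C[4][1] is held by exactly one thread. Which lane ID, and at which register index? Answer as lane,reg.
r=4->g=4,rb=0  c=1->t=0,b0=1
L=4*4+0=16  i=0*2+1=1

16,1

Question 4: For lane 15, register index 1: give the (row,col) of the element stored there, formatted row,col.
15: G=3,T=3
[1] (3+0,3*2+1) = (3,7)

3,7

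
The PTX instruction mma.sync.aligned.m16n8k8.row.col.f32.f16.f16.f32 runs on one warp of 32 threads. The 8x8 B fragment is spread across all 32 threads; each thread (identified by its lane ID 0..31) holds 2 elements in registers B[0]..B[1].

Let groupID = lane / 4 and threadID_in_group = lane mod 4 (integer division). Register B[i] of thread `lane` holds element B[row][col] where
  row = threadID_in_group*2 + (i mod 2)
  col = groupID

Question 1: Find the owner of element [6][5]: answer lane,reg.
23,0

c=5->g=5  r=6->t=3,b0=0
L=5*4+3=23  i=0=0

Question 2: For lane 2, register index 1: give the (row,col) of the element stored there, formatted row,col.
5,0

2: grp=0,tig=2
[1] (2*2+1,0) = (5,0)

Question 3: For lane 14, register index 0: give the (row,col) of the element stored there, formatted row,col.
lane 14->14/4=3, 14 mod 4=2
i=0  r:2·2+0->4  c:3

4,3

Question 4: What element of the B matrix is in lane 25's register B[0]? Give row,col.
lane 25⇒25/4=6, 25 mod 4=1
i=0  r:2·1+0⇒2  c:6

2,6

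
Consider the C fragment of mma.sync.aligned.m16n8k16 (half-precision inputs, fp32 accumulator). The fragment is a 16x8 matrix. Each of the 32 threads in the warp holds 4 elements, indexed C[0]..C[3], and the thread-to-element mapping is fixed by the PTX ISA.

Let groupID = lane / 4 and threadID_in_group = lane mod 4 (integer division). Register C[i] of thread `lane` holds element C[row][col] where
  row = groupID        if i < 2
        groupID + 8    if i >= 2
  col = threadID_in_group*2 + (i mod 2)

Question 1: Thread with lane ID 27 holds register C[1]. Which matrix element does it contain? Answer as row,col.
6,7

27: G=6,T=3
[1] (6+0,3*2+1) = (6,7)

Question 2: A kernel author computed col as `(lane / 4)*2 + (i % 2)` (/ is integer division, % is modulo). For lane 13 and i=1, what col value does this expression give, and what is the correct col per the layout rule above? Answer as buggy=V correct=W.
buggy=7 correct=3

`(lane / 4)*2 + (i % 2)`[13,1]->7
lane 13->13/4=3, 13 mod 4=1
i=1  r:3+0->3  c:2·1+1->3
col: 7 vs 3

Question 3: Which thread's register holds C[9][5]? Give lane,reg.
6,3

r=9⇒gr=1,Rb=1  c=5⇒th=2,odd=1
L=1*4+2=6  i=1*2+1=3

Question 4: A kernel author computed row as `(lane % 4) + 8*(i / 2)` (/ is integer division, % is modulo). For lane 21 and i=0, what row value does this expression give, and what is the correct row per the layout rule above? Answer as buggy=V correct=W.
`(lane % 4) + 8*(i / 2)`[21,0]→1
lane 21→21/4=5, 21 mod 4=1
i=0  r:5+0→5  c:2·1+0→2
row: 1 vs 5

buggy=1 correct=5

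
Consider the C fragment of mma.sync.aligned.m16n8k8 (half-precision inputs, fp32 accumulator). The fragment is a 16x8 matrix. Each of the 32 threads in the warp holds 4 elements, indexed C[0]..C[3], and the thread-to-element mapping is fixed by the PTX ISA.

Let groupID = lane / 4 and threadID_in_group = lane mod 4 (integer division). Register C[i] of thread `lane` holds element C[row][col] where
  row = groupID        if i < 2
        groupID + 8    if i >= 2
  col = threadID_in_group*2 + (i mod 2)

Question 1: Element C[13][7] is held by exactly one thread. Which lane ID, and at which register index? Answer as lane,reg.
23,3

r=13⇒gr=5,Rb=1  c=7⇒th=3,odd=1
L=5*4+3=23  i=1*2+1=3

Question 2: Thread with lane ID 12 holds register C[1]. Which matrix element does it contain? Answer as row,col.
3,1

L=12=>grp=12>>2=3, tig=12&3=0
[1]=>row 3+0=3  col 0·2+1=1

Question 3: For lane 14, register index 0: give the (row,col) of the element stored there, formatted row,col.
3,4

lane 14=>14/4=3, 14 mod 4=2
i=0  r:3+0=>3  c:2·2+0=>4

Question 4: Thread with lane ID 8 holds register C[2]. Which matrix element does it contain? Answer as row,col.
lane 8=>8/4=2, 8 mod 4=0
i=2  r:2+8=>10  c:2·0+0=>0

10,0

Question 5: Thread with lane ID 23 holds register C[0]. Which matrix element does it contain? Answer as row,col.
23: grp=5,tig=3
[0] (5+0,3*2+0) = (5,6)

5,6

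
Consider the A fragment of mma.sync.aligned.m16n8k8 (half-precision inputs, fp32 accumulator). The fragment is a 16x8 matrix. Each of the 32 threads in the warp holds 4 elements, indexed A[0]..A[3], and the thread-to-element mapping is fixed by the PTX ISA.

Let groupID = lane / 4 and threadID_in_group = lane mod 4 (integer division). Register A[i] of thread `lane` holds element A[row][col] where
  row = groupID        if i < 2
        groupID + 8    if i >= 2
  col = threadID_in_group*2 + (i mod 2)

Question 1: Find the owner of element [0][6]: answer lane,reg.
r=0⇒gr=0,Rb=0  c=6⇒th=3,odd=0
L=0*4+3=3  i=0*2+0=0

3,0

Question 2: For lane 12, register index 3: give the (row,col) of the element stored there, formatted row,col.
11,1

lane 12: G=3 (12/4), T=0 (12%4)
i=3: r=3+8=11, c=0*2+1=1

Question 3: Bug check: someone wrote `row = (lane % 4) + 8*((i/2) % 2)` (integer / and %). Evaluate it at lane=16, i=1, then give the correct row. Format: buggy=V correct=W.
`(lane % 4) + 8*((i/2) % 2)`[16,1]→0
lane 16: G=4 (16/4), T=0 (16%4)
i=1: r=4+0=4, c=0*2+1=1
row: 0 vs 4

buggy=0 correct=4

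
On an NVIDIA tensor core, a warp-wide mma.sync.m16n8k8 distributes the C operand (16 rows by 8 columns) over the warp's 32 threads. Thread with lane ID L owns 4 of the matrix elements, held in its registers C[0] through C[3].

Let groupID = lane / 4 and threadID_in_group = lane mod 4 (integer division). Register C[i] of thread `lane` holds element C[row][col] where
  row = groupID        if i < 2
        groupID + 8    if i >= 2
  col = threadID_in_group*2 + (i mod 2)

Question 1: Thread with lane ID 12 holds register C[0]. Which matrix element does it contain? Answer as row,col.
3,0

lane 12: grp=3 (12/4), tig=0 (12%4)
i=0: r=3+0=3, c=0*2+0=0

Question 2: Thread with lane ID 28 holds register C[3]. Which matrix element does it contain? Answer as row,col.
15,1

lane 28: grp=7 (28/4), tig=0 (28%4)
i=3: r=7+8=15, c=0*2+1=1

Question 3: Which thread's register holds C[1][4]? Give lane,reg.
6,0

r: 1->gid=1,r8=0  c: 4->tid=2,i&1=0
L=1*4+2=6  i=0*2+0=0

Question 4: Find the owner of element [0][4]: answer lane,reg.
2,0

r: 0->gid=0,r8=0  c: 4->tid=2,i&1=0
L=0*4+2=2  i=0*2+0=0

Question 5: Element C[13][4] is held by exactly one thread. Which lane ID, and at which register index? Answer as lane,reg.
22,2

r: 13->gid=5,r8=1  c: 4->tid=2,i&1=0
L=5*4+2=22  i=1*2+0=2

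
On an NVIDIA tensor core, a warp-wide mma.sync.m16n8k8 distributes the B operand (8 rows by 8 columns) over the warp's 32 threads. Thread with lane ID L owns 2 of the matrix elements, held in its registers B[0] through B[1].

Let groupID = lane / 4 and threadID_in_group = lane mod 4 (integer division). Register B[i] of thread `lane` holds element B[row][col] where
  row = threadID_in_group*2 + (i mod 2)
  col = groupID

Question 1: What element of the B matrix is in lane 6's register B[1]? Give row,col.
lane 6: g=1 (6/4), t=2 (6%4)
i=1: r=2*2+1=5, c=g=1

5,1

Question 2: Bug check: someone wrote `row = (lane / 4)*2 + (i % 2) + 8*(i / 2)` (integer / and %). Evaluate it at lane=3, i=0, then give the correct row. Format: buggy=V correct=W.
buggy=0 correct=6

`(lane / 4)*2 + (i % 2) + 8*(i / 2)`[3,0]→0
3: G=0,T=3
[0] (3*2+0,0) = (6,0)
row: 0 vs 6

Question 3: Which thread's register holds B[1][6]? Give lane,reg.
24,1

c:6=>grp=6  r:1=>tig=0,lo=1
L=6*4+0=24  i=1=1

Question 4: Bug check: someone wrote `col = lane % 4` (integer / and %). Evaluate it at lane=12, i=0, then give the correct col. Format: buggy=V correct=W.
`lane % 4`[12,0]->0
12: g=3,t=0
[0] (0*2+0,3) = (0,3)
col: 0 vs 3

buggy=0 correct=3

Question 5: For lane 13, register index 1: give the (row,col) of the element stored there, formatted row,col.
lane 13: gid=3 (13/4), tid=1 (13%4)
i=1: r=1*2+1=3, c=gid=3

3,3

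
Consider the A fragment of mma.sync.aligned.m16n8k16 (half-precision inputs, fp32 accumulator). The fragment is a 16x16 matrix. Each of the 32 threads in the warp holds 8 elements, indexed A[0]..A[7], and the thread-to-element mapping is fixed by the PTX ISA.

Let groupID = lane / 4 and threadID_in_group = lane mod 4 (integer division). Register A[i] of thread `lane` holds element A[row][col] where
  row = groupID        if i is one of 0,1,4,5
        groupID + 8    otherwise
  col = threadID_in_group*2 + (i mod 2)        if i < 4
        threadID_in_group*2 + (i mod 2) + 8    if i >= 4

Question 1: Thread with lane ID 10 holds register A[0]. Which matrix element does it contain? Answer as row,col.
2,4

lane 10: g=2 (10/4), t=2 (10%4)
i=0: r=2+0=2, c=2*2+0+0=4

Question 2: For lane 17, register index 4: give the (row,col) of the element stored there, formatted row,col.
4,10

L=17->g=17>>2=4, t=17&3=1
[4]->row 4+0=4  col 1·2+0+8=10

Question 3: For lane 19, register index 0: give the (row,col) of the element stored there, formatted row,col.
19: grp=4,tig=3
[0] (4+0,3*2+0+0) = (4,6)

4,6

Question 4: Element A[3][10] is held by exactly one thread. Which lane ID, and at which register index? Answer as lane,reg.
13,4

r=3->g=3,rb=0  c=10->cb=1,t=1,b0=0
L=3*4+1=13  i=1*4+0*2+0=4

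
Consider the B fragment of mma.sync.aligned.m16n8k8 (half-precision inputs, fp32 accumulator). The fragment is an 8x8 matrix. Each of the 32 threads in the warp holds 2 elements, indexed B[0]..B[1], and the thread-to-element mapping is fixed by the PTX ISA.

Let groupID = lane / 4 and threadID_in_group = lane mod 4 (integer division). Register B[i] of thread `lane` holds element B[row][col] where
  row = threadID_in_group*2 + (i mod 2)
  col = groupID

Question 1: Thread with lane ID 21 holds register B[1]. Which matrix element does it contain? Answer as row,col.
3,5

lane 21: grp=5 (21/4), tig=1 (21%4)
i=1: r=1*2+1=3, c=grp=5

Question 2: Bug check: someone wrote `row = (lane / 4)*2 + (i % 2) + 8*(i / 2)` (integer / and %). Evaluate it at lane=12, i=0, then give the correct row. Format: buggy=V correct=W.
buggy=6 correct=0

`(lane / 4)*2 + (i % 2) + 8*(i / 2)`[12,0]⇒6
lane 12: gr=3 (12/4), th=0 (12%4)
i=0: r=0*2+0=0, c=gr=3
row: 6 vs 0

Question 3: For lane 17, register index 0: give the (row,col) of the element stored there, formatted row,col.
2,4

17: G=4,T=1
[0] (1*2+0,4) = (2,4)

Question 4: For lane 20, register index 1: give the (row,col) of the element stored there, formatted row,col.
20: grp=5,tig=0
[1] (0*2+1,5) = (1,5)

1,5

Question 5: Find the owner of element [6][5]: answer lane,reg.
c: 5->gid=5  r: 6->tid=3,i&1=0
L=5*4+3=23  i=0=0

23,0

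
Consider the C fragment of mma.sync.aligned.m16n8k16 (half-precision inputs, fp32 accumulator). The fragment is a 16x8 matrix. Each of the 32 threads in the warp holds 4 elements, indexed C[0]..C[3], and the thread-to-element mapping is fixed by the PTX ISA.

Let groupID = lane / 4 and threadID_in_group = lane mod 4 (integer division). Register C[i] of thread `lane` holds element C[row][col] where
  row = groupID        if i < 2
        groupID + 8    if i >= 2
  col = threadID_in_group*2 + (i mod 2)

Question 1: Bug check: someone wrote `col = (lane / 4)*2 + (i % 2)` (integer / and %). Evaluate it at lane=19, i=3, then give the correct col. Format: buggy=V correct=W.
`(lane / 4)*2 + (i % 2)`[19,3]->9
L=19->gid=19>>2=4, tid=19&3=3
[3]->row 4+8=12  col 3·2+1=7
col: 9 vs 7

buggy=9 correct=7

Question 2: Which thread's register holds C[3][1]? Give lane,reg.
12,1

r=3⇒gr=3,Rb=0  c=1⇒th=0,odd=1
L=3*4+0=12  i=0*2+1=1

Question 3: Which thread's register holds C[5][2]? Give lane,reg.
r=5→G=5,rhi=0  c=2→T=1,p=0
L=5*4+1=21  i=0*2+0=0

21,0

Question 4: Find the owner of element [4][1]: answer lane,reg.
r=4⇒gr=4,Rb=0  c=1⇒th=0,odd=1
L=4*4+0=16  i=0*2+1=1

16,1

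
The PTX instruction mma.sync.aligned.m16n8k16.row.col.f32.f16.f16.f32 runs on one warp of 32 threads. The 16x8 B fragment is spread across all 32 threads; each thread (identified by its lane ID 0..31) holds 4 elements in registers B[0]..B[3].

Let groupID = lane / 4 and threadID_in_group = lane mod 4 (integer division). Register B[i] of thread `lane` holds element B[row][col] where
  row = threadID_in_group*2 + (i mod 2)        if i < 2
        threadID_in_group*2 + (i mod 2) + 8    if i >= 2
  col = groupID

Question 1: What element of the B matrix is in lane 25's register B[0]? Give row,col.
2,6

lane 25: G=6 (25/4), T=1 (25%4)
i=0: r=1*2+0+0=2, c=G=6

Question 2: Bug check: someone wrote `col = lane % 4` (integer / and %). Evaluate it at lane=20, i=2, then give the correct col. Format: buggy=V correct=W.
`lane % 4`[20,2]=>0
lane 20: grp=5 (20/4), tig=0 (20%4)
i=2: r=0*2+0+8=8, c=grp=5
col: 0 vs 5

buggy=0 correct=5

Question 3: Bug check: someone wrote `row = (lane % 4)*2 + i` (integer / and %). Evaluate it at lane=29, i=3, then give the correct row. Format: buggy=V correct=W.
`(lane % 4)*2 + i`[29,3]->5
lane 29: g=7 (29/4), t=1 (29%4)
i=3: r=1*2+1+8=11, c=g=7
row: 5 vs 11

buggy=5 correct=11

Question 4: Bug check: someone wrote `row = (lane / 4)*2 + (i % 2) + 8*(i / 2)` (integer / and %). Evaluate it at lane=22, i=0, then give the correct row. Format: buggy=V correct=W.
buggy=10 correct=4

`(lane / 4)*2 + (i % 2) + 8*(i / 2)`[22,0]⇒10
lane 22⇒22/4=5, 22 mod 4=2
i=0  r:2·2+0+0⇒4  c:5
row: 10 vs 4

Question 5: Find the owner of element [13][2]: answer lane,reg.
c: 2->gid=2  r: 13->r8=1,tid=2,i&1=1
L=2*4+2=10  i=1*2+1=3

10,3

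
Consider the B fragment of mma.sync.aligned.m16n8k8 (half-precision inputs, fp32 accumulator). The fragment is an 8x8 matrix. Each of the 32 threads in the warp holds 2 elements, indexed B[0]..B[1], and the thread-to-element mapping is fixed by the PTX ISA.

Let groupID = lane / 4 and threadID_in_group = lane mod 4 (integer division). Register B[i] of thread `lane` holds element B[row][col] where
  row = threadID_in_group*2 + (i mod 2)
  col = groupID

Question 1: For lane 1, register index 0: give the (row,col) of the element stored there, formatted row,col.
2,0

L=1⇒gr=1>>2=0, th=1&3=1
[0]⇒row 1·2+0=2  col gr=0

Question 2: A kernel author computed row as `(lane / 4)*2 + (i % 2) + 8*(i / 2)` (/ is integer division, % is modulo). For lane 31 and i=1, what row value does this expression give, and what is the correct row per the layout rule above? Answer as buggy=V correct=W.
buggy=15 correct=7

`(lane / 4)*2 + (i % 2) + 8*(i / 2)`[31,1]→15
31: G=7,T=3
[1] (3*2+1,7) = (7,7)
row: 15 vs 7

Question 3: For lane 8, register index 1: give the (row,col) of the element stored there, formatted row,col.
lane 8⇒8/4=2, 8 mod 4=0
i=1  r:2·0+1⇒1  c:2

1,2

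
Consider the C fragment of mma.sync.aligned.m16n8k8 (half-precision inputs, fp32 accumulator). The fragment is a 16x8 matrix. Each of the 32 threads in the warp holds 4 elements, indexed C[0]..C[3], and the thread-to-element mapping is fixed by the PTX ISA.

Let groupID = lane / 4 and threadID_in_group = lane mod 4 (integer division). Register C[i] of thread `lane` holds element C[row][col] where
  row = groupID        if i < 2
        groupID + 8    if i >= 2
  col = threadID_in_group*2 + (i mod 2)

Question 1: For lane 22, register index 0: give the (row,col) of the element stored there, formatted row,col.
lane 22->22/4=5, 22 mod 4=2
i=0  r:5+0->5  c:2·2+0->4

5,4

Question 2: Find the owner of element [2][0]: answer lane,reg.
8,0

r=2→G=2,rhi=0  c=0→T=0,p=0
L=2*4+0=8  i=0*2+0=0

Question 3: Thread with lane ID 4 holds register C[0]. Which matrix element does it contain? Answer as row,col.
L=4->gid=4>>2=1, tid=4&3=0
[0]->row 1+0=1  col 0·2+0=0

1,0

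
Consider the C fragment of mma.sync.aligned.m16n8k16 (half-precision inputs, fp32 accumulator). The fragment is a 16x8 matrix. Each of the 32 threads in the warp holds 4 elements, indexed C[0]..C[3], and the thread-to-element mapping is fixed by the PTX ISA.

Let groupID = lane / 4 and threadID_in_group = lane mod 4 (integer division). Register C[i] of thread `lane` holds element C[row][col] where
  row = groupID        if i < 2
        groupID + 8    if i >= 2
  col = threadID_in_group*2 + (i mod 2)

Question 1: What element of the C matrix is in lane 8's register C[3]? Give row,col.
10,1

lane 8: gr=2 (8/4), th=0 (8%4)
i=3: r=2+8=10, c=0*2+1=1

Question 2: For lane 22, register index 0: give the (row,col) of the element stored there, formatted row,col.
5,4

lane 22: g=5 (22/4), t=2 (22%4)
i=0: r=5+0=5, c=2*2+0=4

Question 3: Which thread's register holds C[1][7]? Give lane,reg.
r:1=>grp=1,rB=0  c:7=>tig=3,lo=1
L=1*4+3=7  i=0*2+1=1

7,1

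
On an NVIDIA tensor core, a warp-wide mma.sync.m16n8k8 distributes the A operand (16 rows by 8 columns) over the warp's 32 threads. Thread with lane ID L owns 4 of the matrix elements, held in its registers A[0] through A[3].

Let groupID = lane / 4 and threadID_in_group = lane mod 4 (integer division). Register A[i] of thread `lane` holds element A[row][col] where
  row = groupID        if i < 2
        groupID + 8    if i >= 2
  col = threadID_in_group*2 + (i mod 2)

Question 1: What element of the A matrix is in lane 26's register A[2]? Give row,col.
14,4

L=26⇒gr=26>>2=6, th=26&3=2
[2]⇒row 6+8=14  col 2·2+0=4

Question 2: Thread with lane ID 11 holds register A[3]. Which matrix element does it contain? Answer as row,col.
10,7

lane 11=>11/4=2, 11 mod 4=3
i=3  r:2+8=>10  c:2·3+1=>7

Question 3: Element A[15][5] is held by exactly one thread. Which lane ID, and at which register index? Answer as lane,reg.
30,3

r=15->g=7,rb=1  c=5->t=2,b0=1
L=7*4+2=30  i=1*2+1=3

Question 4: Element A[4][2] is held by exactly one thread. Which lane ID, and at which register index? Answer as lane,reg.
r=4->g=4,rb=0  c=2->t=1,b0=0
L=4*4+1=17  i=0*2+0=0

17,0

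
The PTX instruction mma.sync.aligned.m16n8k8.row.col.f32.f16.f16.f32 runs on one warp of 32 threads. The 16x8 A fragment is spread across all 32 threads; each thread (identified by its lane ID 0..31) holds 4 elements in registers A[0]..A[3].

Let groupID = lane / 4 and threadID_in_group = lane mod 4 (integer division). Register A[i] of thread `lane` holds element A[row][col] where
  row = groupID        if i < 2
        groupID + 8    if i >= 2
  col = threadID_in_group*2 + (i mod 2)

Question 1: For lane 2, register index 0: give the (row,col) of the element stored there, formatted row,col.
L=2→G=2>>2=0, T=2&3=2
[0]→row 0+0=0  col 2·2+0=4

0,4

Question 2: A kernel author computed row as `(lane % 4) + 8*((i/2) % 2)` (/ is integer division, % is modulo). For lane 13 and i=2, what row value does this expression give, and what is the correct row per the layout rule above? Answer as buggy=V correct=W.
buggy=9 correct=11

`(lane % 4) + 8*((i/2) % 2)`[13,2]->9
13: g=3,t=1
[2] (3+8,1*2+0) = (11,2)
row: 9 vs 11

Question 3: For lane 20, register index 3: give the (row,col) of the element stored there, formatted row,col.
13,1

L=20=>grp=20>>2=5, tig=20&3=0
[3]=>row 5+8=13  col 0·2+1=1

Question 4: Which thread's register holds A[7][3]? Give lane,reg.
r=7→G=7,rhi=0  c=3→T=1,p=1
L=7*4+1=29  i=0*2+1=1

29,1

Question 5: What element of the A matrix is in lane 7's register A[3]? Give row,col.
lane 7: gid=1 (7/4), tid=3 (7%4)
i=3: r=1+8=9, c=3*2+1=7

9,7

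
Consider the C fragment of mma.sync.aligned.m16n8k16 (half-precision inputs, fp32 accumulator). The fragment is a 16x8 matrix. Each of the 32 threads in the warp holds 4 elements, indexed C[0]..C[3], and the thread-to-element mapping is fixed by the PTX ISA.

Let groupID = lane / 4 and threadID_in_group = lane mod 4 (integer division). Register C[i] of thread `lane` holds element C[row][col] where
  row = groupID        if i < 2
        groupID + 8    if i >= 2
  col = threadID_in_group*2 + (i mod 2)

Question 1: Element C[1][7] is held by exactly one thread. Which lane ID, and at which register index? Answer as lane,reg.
r:1=>grp=1,rB=0  c:7=>tig=3,lo=1
L=1*4+3=7  i=0*2+1=1

7,1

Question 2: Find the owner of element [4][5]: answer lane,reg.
18,1

r:4=>grp=4,rB=0  c:5=>tig=2,lo=1
L=4*4+2=18  i=0*2+1=1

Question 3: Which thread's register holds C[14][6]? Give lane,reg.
27,2

r: 14->gid=6,r8=1  c: 6->tid=3,i&1=0
L=6*4+3=27  i=1*2+0=2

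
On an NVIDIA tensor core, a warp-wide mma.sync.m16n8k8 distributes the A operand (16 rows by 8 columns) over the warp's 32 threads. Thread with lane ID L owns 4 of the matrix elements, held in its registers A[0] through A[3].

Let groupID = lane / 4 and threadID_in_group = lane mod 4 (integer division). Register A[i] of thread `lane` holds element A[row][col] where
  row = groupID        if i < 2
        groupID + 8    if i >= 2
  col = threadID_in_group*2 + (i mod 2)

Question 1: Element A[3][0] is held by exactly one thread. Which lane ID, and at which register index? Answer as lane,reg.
r=3→G=3,rhi=0  c=0→T=0,p=0
L=3*4+0=12  i=0*2+0=0

12,0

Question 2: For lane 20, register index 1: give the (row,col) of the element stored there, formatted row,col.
5,1

20: grp=5,tig=0
[1] (5+0,0*2+1) = (5,1)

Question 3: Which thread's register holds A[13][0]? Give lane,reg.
r=13⇒gr=5,Rb=1  c=0⇒th=0,odd=0
L=5*4+0=20  i=1*2+0=2

20,2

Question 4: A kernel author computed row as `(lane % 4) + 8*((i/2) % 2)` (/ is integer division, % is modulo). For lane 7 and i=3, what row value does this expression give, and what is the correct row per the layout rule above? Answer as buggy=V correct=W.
`(lane % 4) + 8*((i/2) % 2)`[7,3]->11
L=7->gid=7>>2=1, tid=7&3=3
[3]->row 1+8=9  col 3·2+1=7
row: 11 vs 9

buggy=11 correct=9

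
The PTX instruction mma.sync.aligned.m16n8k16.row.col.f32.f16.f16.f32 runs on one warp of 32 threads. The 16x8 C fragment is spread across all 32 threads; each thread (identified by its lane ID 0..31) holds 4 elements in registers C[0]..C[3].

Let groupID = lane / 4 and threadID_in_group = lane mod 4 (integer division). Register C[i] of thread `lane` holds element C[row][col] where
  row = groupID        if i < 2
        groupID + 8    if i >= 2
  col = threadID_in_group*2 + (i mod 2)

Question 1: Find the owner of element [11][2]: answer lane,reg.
r=11->g=3,rb=1  c=2->t=1,b0=0
L=3*4+1=13  i=1*2+0=2

13,2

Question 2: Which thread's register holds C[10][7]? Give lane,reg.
11,3

r:10=>grp=2,rB=1  c:7=>tig=3,lo=1
L=2*4+3=11  i=1*2+1=3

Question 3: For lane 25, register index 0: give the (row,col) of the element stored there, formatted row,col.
L=25->g=25>>2=6, t=25&3=1
[0]->row 6+0=6  col 1·2+0=2

6,2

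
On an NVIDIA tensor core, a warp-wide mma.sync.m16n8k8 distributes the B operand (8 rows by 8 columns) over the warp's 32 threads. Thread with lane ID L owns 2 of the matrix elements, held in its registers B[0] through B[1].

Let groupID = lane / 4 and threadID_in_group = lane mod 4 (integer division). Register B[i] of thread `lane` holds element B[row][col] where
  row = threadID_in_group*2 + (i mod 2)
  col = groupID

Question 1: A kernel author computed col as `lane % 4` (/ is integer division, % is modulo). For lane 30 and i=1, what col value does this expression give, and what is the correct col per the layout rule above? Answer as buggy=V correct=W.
buggy=2 correct=7

`lane % 4`[30,1]⇒2
L=30⇒gr=30>>2=7, th=30&3=2
[1]⇒row 2·2+1=5  col gr=7
col: 2 vs 7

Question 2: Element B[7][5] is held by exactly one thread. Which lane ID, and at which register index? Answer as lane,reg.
c:5=>grp=5  r:7=>tig=3,lo=1
L=5*4+3=23  i=1=1

23,1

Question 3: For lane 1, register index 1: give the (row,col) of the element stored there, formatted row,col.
3,0

lane 1=>1/4=0, 1 mod 4=1
i=1  r:2·1+1=>3  c:0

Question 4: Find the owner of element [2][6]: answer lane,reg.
c=6→G=6  r=2→T=1,p=0
L=6*4+1=25  i=0=0

25,0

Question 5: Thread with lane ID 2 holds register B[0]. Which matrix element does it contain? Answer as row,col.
lane 2: G=0 (2/4), T=2 (2%4)
i=0: r=2*2+0=4, c=G=0

4,0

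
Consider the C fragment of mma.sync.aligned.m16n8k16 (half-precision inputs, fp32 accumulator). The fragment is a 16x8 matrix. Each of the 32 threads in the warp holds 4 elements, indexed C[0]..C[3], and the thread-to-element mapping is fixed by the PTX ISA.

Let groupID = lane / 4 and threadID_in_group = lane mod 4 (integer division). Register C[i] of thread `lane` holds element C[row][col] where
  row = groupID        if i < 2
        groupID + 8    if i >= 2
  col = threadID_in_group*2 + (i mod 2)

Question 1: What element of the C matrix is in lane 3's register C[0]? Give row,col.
0,6

L=3→G=3>>2=0, T=3&3=3
[0]→row 0+0=0  col 3·2+0=6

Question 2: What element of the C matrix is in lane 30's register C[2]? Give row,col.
15,4

lane 30⇒30/4=7, 30 mod 4=2
i=2  r:7+8⇒15  c:2·2+0⇒4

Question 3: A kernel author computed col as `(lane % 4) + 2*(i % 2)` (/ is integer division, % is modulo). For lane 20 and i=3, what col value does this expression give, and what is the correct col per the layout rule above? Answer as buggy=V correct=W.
`(lane % 4) + 2*(i % 2)`[20,3]=>2
L=20=>grp=20>>2=5, tig=20&3=0
[3]=>row 5+8=13  col 0·2+1=1
col: 2 vs 1

buggy=2 correct=1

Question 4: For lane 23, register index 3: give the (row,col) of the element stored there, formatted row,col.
lane 23->23/4=5, 23 mod 4=3
i=3  r:5+8->13  c:2·3+1->7

13,7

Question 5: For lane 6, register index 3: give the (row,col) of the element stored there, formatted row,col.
9,5

L=6=>grp=6>>2=1, tig=6&3=2
[3]=>row 1+8=9  col 2·2+1=5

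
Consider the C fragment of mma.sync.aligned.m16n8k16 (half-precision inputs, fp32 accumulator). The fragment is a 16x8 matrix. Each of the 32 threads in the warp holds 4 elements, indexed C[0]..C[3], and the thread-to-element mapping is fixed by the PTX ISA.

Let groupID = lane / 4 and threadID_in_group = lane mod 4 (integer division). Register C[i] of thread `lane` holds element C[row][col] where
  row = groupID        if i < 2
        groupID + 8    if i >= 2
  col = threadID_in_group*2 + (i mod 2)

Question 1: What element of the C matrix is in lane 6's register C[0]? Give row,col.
6: g=1,t=2
[0] (1+0,2*2+0) = (1,4)

1,4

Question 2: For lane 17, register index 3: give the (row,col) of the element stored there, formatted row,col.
12,3

L=17⇒gr=17>>2=4, th=17&3=1
[3]⇒row 4+8=12  col 1·2+1=3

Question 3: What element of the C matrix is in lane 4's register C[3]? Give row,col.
lane 4: gid=1 (4/4), tid=0 (4%4)
i=3: r=1+8=9, c=0*2+1=1

9,1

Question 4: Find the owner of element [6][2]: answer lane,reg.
r: 6->gid=6,r8=0  c: 2->tid=1,i&1=0
L=6*4+1=25  i=0*2+0=0

25,0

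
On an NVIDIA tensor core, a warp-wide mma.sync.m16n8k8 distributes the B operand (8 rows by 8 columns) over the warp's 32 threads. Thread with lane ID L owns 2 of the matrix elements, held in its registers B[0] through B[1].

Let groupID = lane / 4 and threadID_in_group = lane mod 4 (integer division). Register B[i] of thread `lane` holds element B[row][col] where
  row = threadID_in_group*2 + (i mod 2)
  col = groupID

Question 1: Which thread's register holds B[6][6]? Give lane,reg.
c=6→G=6  r=6→T=3,p=0
L=6*4+3=27  i=0=0

27,0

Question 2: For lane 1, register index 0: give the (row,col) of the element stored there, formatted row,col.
L=1→G=1>>2=0, T=1&3=1
[0]→row 1·2+0=2  col G=0

2,0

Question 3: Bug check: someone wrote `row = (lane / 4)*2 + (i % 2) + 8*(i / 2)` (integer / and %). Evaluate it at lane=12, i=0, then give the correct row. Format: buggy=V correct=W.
buggy=6 correct=0

`(lane / 4)*2 + (i % 2) + 8*(i / 2)`[12,0]->6
lane 12: gid=3 (12/4), tid=0 (12%4)
i=0: r=0*2+0=0, c=gid=3
row: 6 vs 0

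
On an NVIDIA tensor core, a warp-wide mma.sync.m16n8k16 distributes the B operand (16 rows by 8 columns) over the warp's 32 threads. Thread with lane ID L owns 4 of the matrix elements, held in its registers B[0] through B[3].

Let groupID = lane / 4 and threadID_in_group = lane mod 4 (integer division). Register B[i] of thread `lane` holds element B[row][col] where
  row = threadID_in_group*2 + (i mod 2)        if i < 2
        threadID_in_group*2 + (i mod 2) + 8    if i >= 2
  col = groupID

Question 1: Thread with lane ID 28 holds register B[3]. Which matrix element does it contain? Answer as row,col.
28: G=7,T=0
[3] (0*2+1+8,7) = (9,7)

9,7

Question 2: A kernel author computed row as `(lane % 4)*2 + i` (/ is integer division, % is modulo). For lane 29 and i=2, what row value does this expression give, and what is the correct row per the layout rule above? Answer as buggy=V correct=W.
buggy=4 correct=10

`(lane % 4)*2 + i`[29,2]->4
lane 29: gid=7 (29/4), tid=1 (29%4)
i=2: r=1*2+0+8=10, c=gid=7
row: 4 vs 10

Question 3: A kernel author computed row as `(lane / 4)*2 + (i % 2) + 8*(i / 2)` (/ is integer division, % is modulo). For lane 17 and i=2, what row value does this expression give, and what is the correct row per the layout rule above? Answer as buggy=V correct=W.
`(lane / 4)*2 + (i % 2) + 8*(i / 2)`[17,2]⇒16
L=17⇒gr=17>>2=4, th=17&3=1
[2]⇒row 1·2+0+8=10  col gr=4
row: 16 vs 10

buggy=16 correct=10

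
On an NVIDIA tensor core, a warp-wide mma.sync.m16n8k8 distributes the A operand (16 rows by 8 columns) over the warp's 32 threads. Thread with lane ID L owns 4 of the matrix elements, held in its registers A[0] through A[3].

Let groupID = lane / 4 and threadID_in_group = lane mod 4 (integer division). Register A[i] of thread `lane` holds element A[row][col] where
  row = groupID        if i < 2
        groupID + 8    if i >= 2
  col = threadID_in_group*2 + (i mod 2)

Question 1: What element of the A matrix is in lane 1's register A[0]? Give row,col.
0,2

lane 1=>1/4=0, 1 mod 4=1
i=0  r:0+0=>0  c:2·1+0=>2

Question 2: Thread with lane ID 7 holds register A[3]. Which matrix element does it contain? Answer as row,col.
9,7

lane 7: gid=1 (7/4), tid=3 (7%4)
i=3: r=1+8=9, c=3*2+1=7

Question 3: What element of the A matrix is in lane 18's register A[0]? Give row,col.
4,4

L=18->g=18>>2=4, t=18&3=2
[0]->row 4+0=4  col 2·2+0=4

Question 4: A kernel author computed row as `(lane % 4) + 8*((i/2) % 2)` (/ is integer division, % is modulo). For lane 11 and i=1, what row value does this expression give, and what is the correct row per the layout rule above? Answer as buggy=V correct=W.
buggy=3 correct=2

`(lane % 4) + 8*((i/2) % 2)`[11,1]=>3
11: grp=2,tig=3
[1] (2+0,3*2+1) = (2,7)
row: 3 vs 2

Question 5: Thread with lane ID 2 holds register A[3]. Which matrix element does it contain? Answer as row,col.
8,5

lane 2->2/4=0, 2 mod 4=2
i=3  r:0+8->8  c:2·2+1->5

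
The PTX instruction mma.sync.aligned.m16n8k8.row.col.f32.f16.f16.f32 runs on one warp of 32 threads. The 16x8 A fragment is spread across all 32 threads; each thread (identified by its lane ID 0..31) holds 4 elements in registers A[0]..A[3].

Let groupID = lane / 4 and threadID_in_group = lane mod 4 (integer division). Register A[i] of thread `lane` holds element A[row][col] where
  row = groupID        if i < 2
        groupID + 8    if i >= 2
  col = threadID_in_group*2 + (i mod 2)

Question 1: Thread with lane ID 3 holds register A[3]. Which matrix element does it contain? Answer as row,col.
8,7

3: gid=0,tid=3
[3] (0+8,3*2+1) = (8,7)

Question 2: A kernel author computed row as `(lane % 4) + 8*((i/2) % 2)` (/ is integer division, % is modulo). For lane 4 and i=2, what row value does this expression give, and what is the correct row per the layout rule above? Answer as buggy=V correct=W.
buggy=8 correct=9

`(lane % 4) + 8*((i/2) % 2)`[4,2]->8
4: g=1,t=0
[2] (1+8,0*2+0) = (9,0)
row: 8 vs 9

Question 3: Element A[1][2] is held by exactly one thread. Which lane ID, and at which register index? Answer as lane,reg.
5,0

r: 1->gid=1,r8=0  c: 2->tid=1,i&1=0
L=1*4+1=5  i=0*2+0=0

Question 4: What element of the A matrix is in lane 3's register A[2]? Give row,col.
8,6

L=3⇒gr=3>>2=0, th=3&3=3
[2]⇒row 0+8=8  col 3·2+0=6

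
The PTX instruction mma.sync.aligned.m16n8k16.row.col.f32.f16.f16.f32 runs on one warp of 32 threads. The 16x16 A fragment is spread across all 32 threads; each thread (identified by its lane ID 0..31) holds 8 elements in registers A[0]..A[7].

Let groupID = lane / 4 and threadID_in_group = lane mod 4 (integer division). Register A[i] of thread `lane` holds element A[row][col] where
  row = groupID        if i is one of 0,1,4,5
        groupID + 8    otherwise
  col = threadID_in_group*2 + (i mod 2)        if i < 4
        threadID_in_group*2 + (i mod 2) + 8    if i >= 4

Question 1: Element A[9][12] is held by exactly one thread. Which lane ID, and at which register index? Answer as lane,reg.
r=9->g=1,rb=1  c=12->cb=1,t=2,b0=0
L=1*4+2=6  i=1*4+1*2+0=6

6,6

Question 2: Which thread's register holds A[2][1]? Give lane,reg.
r=2->g=2,rb=0  c=1->cb=0,t=0,b0=1
L=2*4+0=8  i=0*4+0*2+1=1

8,1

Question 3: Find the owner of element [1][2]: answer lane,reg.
r=1→G=1,rhi=0  c=2→chi=0,T=1,p=0
L=1*4+1=5  i=0*4+0*2+0=0

5,0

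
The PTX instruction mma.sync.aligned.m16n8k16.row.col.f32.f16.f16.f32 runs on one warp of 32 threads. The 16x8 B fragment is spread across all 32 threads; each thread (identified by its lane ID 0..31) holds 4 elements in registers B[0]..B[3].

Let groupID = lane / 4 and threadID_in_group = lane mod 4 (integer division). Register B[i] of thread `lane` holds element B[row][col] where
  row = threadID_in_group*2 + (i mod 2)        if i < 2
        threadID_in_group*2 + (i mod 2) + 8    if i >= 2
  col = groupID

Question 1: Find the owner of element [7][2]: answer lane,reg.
c=2->g=2  r=7->rb=0,t=3,b0=1
L=2*4+3=11  i=0*2+1=1

11,1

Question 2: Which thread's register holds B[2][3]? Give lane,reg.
13,0

c: 3->gid=3  r: 2->r8=0,tid=1,i&1=0
L=3*4+1=13  i=0*2+0=0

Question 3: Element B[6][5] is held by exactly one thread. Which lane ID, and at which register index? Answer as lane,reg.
c: 5->gid=5  r: 6->r8=0,tid=3,i&1=0
L=5*4+3=23  i=0*2+0=0

23,0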